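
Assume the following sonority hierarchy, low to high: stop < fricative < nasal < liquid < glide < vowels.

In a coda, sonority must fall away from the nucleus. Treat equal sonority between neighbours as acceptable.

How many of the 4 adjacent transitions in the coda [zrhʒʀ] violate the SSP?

2

/z/ is a fricative (sonority 2).
/r/ is a liquid (sonority 4).
/h/ is a fricative (sonority 2).
/ʒ/ is a fricative (sonority 2).
/ʀ/ is a liquid (sonority 4).
/z/→/r/: 2→4 (does not fall) — violation.
/r/→/h/: 4→2 (falls) — ok.
/h/→/ʒ/: 2→2 (plateau, allowed) — ok.
/ʒ/→/ʀ/: 2→4 (does not fall) — violation.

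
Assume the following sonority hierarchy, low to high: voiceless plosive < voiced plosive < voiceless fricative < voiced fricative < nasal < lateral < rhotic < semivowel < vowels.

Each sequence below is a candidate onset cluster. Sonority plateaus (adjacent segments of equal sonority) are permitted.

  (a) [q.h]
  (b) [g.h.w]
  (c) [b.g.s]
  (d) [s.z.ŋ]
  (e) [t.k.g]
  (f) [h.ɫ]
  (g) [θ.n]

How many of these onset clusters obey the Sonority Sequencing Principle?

(a) [q.h]: profile 1-3 — obeys.
(b) [g.h.w]: profile 2-3-8 — obeys.
(c) [b.g.s]: profile 2-2-3 — obeys.
(d) [s.z.ŋ]: profile 3-4-5 — obeys.
(e) [t.k.g]: profile 1-1-2 — obeys.
(f) [h.ɫ]: profile 3-6 — obeys.
(g) [θ.n]: profile 3-5 — obeys.

7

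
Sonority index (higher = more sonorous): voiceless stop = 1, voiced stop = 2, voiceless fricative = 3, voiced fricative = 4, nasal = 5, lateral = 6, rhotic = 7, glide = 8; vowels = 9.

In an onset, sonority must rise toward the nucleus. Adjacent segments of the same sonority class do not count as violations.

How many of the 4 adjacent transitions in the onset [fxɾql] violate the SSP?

1

/f/ is a voiceless fricative (sonority 3).
/x/ is a voiceless fricative (sonority 3).
/ɾ/ is a rhotic (sonority 7).
/q/ is a voiceless stop (sonority 1).
/l/ is a lateral (sonority 6).
/f/→/x/: 3→3 (plateau, allowed) — ok.
/x/→/ɾ/: 3→7 (rises) — ok.
/ɾ/→/q/: 7→1 (does not rise) — violation.
/q/→/l/: 1→6 (rises) — ok.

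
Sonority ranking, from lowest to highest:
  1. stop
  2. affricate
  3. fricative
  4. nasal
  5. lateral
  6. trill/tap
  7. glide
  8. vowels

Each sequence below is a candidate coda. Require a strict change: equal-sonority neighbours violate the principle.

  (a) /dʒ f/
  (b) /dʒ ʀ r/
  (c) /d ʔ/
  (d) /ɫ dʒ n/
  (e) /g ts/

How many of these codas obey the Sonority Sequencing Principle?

0

(a) 2-3 → violates
(b) 2-6-6 → violates
(c) 1-1 → violates
(d) 5-2-4 → violates
(e) 1-2 → violates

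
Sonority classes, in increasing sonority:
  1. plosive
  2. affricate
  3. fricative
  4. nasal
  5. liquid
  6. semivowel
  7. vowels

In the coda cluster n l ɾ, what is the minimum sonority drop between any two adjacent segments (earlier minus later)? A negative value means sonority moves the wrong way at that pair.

/n/ — nasal, sonority 4.
/l/ — liquid, sonority 5.
/ɾ/ — liquid, sonority 5.
/n/→/l/: change -1.
/l/→/ɾ/: change +0.
Minimum = -1.

-1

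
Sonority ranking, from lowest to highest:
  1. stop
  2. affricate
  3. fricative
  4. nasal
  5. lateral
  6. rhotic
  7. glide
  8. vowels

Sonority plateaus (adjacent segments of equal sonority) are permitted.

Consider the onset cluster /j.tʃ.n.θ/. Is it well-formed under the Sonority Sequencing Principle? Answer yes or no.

no

/j/ is a glide (sonority 7).
/tʃ/ is an affricate (sonority 2).
/n/ is a nasal (sonority 4).
/θ/ is a fricative (sonority 3).
The profile is 7-2-4-3. Between /j/ (7) and /tʃ/ (2) sonority does not rise, so the cluster violates the SSP.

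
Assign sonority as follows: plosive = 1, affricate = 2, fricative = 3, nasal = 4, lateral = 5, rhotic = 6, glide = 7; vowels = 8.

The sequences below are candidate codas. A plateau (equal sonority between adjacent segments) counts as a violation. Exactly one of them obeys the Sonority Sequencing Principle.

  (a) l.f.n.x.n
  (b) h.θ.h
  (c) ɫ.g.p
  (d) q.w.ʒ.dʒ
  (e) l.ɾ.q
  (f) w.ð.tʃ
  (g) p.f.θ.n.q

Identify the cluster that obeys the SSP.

f

(a) 5-3-4-3-4 → violates
(b) 3-3-3 → violates
(c) 5-1-1 → violates
(d) 1-7-3-2 → violates
(e) 5-6-1 → violates
(f) 7-3-2 → obeys
(g) 1-3-3-4-1 → violates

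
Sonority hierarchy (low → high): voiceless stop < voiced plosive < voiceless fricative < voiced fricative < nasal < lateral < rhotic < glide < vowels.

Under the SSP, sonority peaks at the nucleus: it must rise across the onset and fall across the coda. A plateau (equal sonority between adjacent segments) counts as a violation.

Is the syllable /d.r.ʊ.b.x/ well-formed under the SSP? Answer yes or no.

Onset: /d/ is a voiced plosive (sonority 2), /r/ is a rhotic (sonority 7); then the nucleus /ʊ/ (sonority 9).
Onset profile 2-7-9 — rises to the nucleus.
Coda: /b/ is a voiced plosive (sonority 2), /x/ is a voiceless fricative (sonority 3).
Coda profile 9-2-3 — does not strictly fall throughout.

no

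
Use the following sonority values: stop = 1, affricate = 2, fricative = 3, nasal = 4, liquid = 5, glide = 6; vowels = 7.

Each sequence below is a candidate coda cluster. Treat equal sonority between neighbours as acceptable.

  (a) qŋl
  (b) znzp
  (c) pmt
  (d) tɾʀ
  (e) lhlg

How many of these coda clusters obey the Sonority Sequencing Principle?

0

(a) sonority 1-4-5: ill-formed.
(b) sonority 3-4-3-1: ill-formed.
(c) sonority 1-4-1: ill-formed.
(d) sonority 1-5-5: ill-formed.
(e) sonority 5-3-5-1: ill-formed.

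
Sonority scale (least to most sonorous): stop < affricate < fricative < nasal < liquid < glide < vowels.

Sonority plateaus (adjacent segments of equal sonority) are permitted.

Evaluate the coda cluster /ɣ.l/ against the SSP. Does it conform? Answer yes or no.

no

/ɣ/ — fricative, sonority 3.
/l/ — liquid, sonority 5.
The profile is 3-5. Between /ɣ/ (3) and /l/ (5) sonority does not fall, so the cluster violates the SSP.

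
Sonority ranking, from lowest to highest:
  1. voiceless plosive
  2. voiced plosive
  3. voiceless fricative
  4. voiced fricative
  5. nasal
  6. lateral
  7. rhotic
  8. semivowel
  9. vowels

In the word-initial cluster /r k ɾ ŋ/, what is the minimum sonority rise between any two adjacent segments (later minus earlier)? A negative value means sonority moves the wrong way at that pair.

-6

/r/ is a rhotic (sonority 7).
/k/ is a voiceless plosive (sonority 1).
/ɾ/ is a rhotic (sonority 7).
/ŋ/ is a nasal (sonority 5).
/r/→/k/: change -6.
/k/→/ɾ/: change +6.
/ɾ/→/ŋ/: change -2.
Minimum = -6.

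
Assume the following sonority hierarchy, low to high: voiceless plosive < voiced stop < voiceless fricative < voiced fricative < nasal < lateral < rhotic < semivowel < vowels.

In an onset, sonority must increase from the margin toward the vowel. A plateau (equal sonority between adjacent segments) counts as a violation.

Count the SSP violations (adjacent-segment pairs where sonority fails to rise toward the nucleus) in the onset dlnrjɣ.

2

/d/ is a voiced stop (sonority 2).
/l/ is a lateral (sonority 6).
/n/ is a nasal (sonority 5).
/r/ is a rhotic (sonority 7).
/j/ is a semivowel (sonority 8).
/ɣ/ is a voiced fricative (sonority 4).
/d/→/l/: 2→6 (rises) — ok.
/l/→/n/: 6→5 (does not rise) — violation.
/n/→/r/: 5→7 (rises) — ok.
/r/→/j/: 7→8 (rises) — ok.
/j/→/ɣ/: 8→4 (does not rise) — violation.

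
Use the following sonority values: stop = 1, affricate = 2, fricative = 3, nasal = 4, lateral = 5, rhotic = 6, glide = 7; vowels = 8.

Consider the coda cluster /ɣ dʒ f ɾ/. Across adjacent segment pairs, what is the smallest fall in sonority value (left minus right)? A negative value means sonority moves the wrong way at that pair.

-3

/ɣ/ is a fricative (sonority 3).
/dʒ/ is an affricate (sonority 2).
/f/ is a fricative (sonority 3).
/ɾ/ is a rhotic (sonority 6).
/ɣ/→/dʒ/: change +1.
/dʒ/→/f/: change -1.
/f/→/ɾ/: change -3.
Minimum = -3.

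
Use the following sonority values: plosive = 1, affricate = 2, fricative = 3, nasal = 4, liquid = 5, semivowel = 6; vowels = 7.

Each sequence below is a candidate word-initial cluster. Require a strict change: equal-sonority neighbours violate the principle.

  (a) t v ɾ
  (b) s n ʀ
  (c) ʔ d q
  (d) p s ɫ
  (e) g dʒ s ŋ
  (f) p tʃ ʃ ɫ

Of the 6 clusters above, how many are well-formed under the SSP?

(a) sonority 1-3-5: well-formed.
(b) sonority 3-4-5: well-formed.
(c) sonority 1-1-1: ill-formed.
(d) sonority 1-3-5: well-formed.
(e) sonority 1-2-3-4: well-formed.
(f) sonority 1-2-3-5: well-formed.

5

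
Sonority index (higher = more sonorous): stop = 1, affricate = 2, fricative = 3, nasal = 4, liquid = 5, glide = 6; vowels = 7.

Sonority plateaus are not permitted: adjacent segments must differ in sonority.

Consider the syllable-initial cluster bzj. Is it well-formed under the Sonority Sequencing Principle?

/b/ — stop, sonority 1.
/z/ — fricative, sonority 3.
/j/ — glide, sonority 6.
The profile 1-3-6 strictly rises, so the syllable-initial cluster satisfies the SSP.

yes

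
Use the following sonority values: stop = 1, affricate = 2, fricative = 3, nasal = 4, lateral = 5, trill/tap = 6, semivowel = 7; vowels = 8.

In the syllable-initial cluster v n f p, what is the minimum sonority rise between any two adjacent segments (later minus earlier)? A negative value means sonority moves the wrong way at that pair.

-2

/v/ — fricative, sonority 3.
/n/ — nasal, sonority 4.
/f/ — fricative, sonority 3.
/p/ — stop, sonority 1.
/v/→/n/: change +1.
/n/→/f/: change -1.
/f/→/p/: change -2.
Minimum = -2.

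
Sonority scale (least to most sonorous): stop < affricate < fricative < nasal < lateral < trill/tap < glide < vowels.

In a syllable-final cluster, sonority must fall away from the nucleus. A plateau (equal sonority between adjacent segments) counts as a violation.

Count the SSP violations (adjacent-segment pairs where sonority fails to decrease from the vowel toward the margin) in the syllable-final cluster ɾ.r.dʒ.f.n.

/ɾ/ is a trill/tap (sonority 6).
/r/ is a trill/tap (sonority 6).
/dʒ/ is an affricate (sonority 2).
/f/ is a fricative (sonority 3).
/n/ is a nasal (sonority 4).
/ɾ/→/r/: 6→6 (plateau) — violation.
/r/→/dʒ/: 6→2 (falls) — ok.
/dʒ/→/f/: 2→3 (does not fall) — violation.
/f/→/n/: 3→4 (does not fall) — violation.

3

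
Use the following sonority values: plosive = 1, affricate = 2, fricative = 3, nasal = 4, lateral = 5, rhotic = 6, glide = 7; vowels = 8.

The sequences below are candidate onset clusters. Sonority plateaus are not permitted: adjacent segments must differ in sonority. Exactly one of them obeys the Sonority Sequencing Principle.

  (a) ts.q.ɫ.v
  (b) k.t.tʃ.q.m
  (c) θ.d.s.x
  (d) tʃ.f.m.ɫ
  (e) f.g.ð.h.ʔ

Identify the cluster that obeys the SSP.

d

(a) ts.q.ɫ.v: profile 2-1-5-3 — violates.
(b) k.t.tʃ.q.m: profile 1-1-2-1-4 — violates.
(c) θ.d.s.x: profile 3-1-3-3 — violates.
(d) tʃ.f.m.ɫ: profile 2-3-4-5 — obeys.
(e) f.g.ð.h.ʔ: profile 3-1-3-3-1 — violates.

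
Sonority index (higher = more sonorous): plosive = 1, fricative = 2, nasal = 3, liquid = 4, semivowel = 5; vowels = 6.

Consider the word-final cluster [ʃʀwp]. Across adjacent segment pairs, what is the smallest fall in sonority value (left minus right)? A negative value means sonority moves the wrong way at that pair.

-2

/ʃ/: fricative = 2.
/ʀ/: liquid = 4.
/w/: semivowel = 5.
/p/: plosive = 1.
/ʃ/→/ʀ/: change -2.
/ʀ/→/w/: change -1.
/w/→/p/: change +4.
Minimum = -2.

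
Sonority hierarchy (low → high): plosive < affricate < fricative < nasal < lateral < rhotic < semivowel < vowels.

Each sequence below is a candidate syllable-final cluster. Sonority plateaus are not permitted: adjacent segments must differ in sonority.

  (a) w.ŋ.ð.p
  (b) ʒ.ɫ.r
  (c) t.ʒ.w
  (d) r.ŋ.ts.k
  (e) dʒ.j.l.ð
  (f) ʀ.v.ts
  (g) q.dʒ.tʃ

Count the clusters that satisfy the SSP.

(a) 7-4-3-1 → obeys
(b) 3-5-6 → violates
(c) 1-3-7 → violates
(d) 6-4-2-1 → obeys
(e) 2-7-5-3 → violates
(f) 6-3-2 → obeys
(g) 1-2-2 → violates

3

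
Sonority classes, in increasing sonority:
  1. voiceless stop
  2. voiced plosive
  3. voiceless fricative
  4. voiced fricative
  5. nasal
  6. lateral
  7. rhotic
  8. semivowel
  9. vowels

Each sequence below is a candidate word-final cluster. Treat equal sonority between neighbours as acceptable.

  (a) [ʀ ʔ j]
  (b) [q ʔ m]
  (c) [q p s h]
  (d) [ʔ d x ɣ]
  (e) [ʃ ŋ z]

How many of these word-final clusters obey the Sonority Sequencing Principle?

(a) 7-1-8 → violates
(b) 1-1-5 → violates
(c) 1-1-3-3 → violates
(d) 1-2-3-4 → violates
(e) 3-5-4 → violates

0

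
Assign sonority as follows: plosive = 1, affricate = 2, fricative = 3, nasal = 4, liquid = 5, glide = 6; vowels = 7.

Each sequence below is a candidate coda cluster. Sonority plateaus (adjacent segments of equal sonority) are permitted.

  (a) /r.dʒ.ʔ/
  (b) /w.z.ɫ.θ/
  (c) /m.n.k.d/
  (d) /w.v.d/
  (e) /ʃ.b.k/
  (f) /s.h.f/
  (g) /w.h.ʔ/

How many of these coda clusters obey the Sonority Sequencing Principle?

(a) /r.dʒ.ʔ/: profile 5-2-1 — obeys.
(b) /w.z.ɫ.θ/: profile 6-3-5-3 — violates.
(c) /m.n.k.d/: profile 4-4-1-1 — obeys.
(d) /w.v.d/: profile 6-3-1 — obeys.
(e) /ʃ.b.k/: profile 3-1-1 — obeys.
(f) /s.h.f/: profile 3-3-3 — obeys.
(g) /w.h.ʔ/: profile 6-3-1 — obeys.

6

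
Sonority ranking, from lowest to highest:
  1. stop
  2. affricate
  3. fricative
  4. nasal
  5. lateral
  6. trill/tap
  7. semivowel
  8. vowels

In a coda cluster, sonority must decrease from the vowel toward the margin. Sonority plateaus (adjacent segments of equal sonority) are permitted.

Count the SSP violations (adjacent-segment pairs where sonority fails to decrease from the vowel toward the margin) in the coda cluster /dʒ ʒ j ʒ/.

2

/dʒ/ is an affricate (sonority 2).
/ʒ/ is a fricative (sonority 3).
/j/ is a semivowel (sonority 7).
/ʒ/ is a fricative (sonority 3).
/dʒ/→/ʒ/: 2→3 (does not fall) — violation.
/ʒ/→/j/: 3→7 (does not fall) — violation.
/j/→/ʒ/: 7→3 (falls) — ok.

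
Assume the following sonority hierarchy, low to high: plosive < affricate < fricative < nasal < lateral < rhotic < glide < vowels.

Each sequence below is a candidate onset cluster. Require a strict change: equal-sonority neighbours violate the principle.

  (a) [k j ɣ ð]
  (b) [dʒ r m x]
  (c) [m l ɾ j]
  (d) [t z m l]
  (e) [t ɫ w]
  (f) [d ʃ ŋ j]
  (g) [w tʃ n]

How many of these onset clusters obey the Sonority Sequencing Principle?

(a) sonority 1-7-3-3: ill-formed.
(b) sonority 2-6-4-3: ill-formed.
(c) sonority 4-5-6-7: well-formed.
(d) sonority 1-3-4-5: well-formed.
(e) sonority 1-5-7: well-formed.
(f) sonority 1-3-4-7: well-formed.
(g) sonority 7-2-4: ill-formed.

4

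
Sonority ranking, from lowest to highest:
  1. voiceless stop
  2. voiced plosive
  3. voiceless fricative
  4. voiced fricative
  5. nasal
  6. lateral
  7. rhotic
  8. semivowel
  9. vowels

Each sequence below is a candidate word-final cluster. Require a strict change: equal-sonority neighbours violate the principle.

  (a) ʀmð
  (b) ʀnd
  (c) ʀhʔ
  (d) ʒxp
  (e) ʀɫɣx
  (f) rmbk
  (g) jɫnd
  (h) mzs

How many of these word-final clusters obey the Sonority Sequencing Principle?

8

(a) ʀmð: profile 7-5-4 — obeys.
(b) ʀnd: profile 7-5-2 — obeys.
(c) ʀhʔ: profile 7-3-1 — obeys.
(d) ʒxp: profile 4-3-1 — obeys.
(e) ʀɫɣx: profile 7-6-4-3 — obeys.
(f) rmbk: profile 7-5-2-1 — obeys.
(g) jɫnd: profile 8-6-5-2 — obeys.
(h) mzs: profile 5-4-3 — obeys.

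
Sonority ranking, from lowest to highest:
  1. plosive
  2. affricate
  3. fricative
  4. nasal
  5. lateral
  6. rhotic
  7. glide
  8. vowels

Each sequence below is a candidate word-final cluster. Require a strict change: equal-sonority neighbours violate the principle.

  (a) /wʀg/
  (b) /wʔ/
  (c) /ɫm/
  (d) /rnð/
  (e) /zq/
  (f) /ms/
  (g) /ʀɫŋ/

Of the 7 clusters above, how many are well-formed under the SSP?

7

(a) 7-6-1 → obeys
(b) 7-1 → obeys
(c) 5-4 → obeys
(d) 6-4-3 → obeys
(e) 3-1 → obeys
(f) 4-3 → obeys
(g) 6-5-4 → obeys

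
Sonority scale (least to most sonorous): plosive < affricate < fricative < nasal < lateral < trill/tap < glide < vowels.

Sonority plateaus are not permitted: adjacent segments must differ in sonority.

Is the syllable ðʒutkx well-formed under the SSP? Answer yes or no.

Onset: /ð/ is a fricative (sonority 3), /ʒ/ is a fricative (sonority 3); then the nucleus /u/ (sonority 8).
Onset profile 3-3-8 — does not strictly rise throughout.
Coda: /t/ is a plosive (sonority 1), /k/ is a plosive (sonority 1), /x/ is a fricative (sonority 3).
Coda profile 8-1-1-3 — does not strictly fall throughout.

no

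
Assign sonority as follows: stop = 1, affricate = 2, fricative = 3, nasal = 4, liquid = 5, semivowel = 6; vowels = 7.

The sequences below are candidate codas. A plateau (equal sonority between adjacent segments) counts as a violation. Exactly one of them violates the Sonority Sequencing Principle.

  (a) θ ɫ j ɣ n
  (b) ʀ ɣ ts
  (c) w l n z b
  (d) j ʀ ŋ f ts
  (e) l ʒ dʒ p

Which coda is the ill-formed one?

a

(a) 3-5-6-3-4 → violates
(b) 5-3-2 → obeys
(c) 6-5-4-3-1 → obeys
(d) 6-5-4-3-2 → obeys
(e) 5-3-2-1 → obeys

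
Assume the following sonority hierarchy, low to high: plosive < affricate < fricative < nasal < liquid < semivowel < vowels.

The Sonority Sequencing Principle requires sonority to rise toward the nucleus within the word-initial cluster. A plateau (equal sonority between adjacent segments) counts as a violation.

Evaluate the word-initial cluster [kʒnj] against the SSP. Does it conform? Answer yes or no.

yes

/k/ is a plosive (sonority 1).
/ʒ/ is a fricative (sonority 3).
/n/ is a nasal (sonority 4).
/j/ is a semivowel (sonority 6).
The profile 1-3-4-6 strictly rises, so the word-initial cluster satisfies the SSP.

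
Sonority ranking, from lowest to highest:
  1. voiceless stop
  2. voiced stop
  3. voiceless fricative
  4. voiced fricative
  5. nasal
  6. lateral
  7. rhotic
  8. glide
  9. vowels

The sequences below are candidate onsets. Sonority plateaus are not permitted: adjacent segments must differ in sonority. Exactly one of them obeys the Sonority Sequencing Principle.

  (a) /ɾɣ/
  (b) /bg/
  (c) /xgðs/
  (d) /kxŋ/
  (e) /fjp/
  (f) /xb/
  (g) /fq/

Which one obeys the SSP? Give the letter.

d

(a) 7-4 → violates
(b) 2-2 → violates
(c) 3-2-4-3 → violates
(d) 1-3-5 → obeys
(e) 3-8-1 → violates
(f) 3-2 → violates
(g) 3-1 → violates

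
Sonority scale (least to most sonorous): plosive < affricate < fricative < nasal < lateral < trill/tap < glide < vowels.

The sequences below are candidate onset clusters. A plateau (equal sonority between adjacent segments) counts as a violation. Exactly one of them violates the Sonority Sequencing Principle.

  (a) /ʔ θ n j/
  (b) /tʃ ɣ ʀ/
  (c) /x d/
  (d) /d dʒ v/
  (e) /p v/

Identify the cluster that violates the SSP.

(a) /ʔ θ n j/: profile 1-3-4-7 — obeys.
(b) /tʃ ɣ ʀ/: profile 2-3-6 — obeys.
(c) /x d/: profile 3-1 — violates.
(d) /d dʒ v/: profile 1-2-3 — obeys.
(e) /p v/: profile 1-3 — obeys.

c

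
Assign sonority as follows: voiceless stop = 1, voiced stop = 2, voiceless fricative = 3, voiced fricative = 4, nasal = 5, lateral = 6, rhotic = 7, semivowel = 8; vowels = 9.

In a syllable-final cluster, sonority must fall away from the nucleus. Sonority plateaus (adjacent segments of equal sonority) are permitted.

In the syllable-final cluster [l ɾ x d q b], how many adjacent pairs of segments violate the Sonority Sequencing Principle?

2

/l/ is a lateral (sonority 6).
/ɾ/ is a rhotic (sonority 7).
/x/ is a voiceless fricative (sonority 3).
/d/ is a voiced stop (sonority 2).
/q/ is a voiceless stop (sonority 1).
/b/ is a voiced stop (sonority 2).
/l/→/ɾ/: 6→7 (does not fall) — violation.
/ɾ/→/x/: 7→3 (falls) — ok.
/x/→/d/: 3→2 (falls) — ok.
/d/→/q/: 2→1 (falls) — ok.
/q/→/b/: 1→2 (does not fall) — violation.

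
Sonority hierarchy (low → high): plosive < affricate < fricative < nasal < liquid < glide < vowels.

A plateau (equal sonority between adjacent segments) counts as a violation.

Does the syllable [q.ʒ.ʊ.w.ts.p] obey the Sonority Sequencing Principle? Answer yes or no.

yes

Onset: /q/ is a plosive (sonority 1), /ʒ/ is a fricative (sonority 3); then the nucleus /ʊ/ (sonority 7).
Onset profile 1-3-7 — rises to the nucleus.
Coda: /w/ is a glide (sonority 6), /ts/ is an affricate (sonority 2), /p/ is a plosive (sonority 1).
Coda profile 7-6-2-1 — falls from the nucleus.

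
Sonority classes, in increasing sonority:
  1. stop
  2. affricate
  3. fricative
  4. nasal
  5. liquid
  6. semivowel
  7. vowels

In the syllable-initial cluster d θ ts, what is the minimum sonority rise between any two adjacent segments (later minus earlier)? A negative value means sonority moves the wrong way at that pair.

/d/ — stop, sonority 1.
/θ/ — fricative, sonority 3.
/ts/ — affricate, sonority 2.
/d/→/θ/: change +2.
/θ/→/ts/: change -1.
Minimum = -1.

-1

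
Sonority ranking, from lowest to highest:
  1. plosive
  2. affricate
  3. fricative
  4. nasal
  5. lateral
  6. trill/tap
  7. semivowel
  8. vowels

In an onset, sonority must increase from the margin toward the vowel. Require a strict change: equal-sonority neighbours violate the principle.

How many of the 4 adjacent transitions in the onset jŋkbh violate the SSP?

/j/ — semivowel, sonority 7.
/ŋ/ — nasal, sonority 4.
/k/ — plosive, sonority 1.
/b/ — plosive, sonority 1.
/h/ — fricative, sonority 3.
/j/→/ŋ/: 7→4 (does not rise) — violation.
/ŋ/→/k/: 4→1 (does not rise) — violation.
/k/→/b/: 1→1 (plateau) — violation.
/b/→/h/: 1→3 (rises) — ok.

3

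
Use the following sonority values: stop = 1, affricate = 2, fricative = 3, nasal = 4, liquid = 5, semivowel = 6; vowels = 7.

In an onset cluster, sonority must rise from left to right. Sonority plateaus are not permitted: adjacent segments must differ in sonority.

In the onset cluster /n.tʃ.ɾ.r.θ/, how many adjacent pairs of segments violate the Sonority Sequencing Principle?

3

/n/ — nasal, sonority 4.
/tʃ/ — affricate, sonority 2.
/ɾ/ — liquid, sonority 5.
/r/ — liquid, sonority 5.
/θ/ — fricative, sonority 3.
/n/→/tʃ/: 4→2 (does not rise) — violation.
/tʃ/→/ɾ/: 2→5 (rises) — ok.
/ɾ/→/r/: 5→5 (plateau) — violation.
/r/→/θ/: 5→3 (does not rise) — violation.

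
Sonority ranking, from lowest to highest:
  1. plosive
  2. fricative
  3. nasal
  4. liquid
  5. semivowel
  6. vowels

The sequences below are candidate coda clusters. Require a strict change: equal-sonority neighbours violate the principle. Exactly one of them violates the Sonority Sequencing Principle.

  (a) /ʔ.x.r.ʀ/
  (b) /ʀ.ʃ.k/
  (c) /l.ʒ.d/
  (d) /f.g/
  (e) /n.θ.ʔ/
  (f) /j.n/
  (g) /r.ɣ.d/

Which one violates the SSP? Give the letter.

a

(a) 1-2-4-4 → violates
(b) 4-2-1 → obeys
(c) 4-2-1 → obeys
(d) 2-1 → obeys
(e) 3-2-1 → obeys
(f) 5-3 → obeys
(g) 4-2-1 → obeys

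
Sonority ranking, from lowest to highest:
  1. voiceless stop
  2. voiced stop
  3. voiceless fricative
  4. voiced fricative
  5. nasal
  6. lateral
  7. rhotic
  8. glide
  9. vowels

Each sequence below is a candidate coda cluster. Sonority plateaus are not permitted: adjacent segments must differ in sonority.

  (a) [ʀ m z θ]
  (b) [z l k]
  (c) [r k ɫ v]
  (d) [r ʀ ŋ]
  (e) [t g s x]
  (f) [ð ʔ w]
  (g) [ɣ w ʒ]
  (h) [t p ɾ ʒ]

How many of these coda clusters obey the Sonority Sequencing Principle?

1

(a) 7-5-4-3 → obeys
(b) 4-6-1 → violates
(c) 7-1-6-4 → violates
(d) 7-7-5 → violates
(e) 1-2-3-3 → violates
(f) 4-1-8 → violates
(g) 4-8-4 → violates
(h) 1-1-7-4 → violates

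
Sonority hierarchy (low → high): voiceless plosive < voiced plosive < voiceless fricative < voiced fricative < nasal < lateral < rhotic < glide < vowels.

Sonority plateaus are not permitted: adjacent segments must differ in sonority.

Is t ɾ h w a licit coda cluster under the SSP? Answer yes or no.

/t/: voiceless plosive = 1.
/ɾ/: rhotic = 7.
/h/: voiceless fricative = 3.
/w/: glide = 8.
The profile is 1-7-3-8. Between /t/ (1) and /ɾ/ (7) sonority does not fall, so the cluster violates the SSP.

no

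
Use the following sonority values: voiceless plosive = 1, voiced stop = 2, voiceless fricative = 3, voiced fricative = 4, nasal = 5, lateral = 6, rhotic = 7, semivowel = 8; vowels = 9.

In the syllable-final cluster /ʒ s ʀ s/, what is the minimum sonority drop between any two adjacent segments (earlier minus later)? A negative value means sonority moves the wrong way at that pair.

-4

/ʒ/ is a voiced fricative (sonority 4).
/s/ is a voiceless fricative (sonority 3).
/ʀ/ is a rhotic (sonority 7).
/s/ is a voiceless fricative (sonority 3).
/ʒ/→/s/: change +1.
/s/→/ʀ/: change -4.
/ʀ/→/s/: change +4.
Minimum = -4.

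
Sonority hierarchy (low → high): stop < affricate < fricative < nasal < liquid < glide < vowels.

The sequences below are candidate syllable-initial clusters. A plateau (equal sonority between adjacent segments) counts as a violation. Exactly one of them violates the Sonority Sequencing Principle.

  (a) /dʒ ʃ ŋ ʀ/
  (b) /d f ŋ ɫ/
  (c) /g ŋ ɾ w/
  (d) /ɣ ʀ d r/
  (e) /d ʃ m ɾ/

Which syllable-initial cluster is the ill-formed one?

(a) /dʒ ʃ ŋ ʀ/: profile 2-3-4-5 — obeys.
(b) /d f ŋ ɫ/: profile 1-3-4-5 — obeys.
(c) /g ŋ ɾ w/: profile 1-4-5-6 — obeys.
(d) /ɣ ʀ d r/: profile 3-5-1-5 — violates.
(e) /d ʃ m ɾ/: profile 1-3-4-5 — obeys.

d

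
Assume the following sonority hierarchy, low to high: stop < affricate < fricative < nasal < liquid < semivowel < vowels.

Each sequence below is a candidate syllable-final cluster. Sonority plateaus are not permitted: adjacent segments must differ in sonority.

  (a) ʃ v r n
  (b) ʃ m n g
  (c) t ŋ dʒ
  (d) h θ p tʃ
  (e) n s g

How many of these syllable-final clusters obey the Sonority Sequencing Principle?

1

(a) ʃ v r n: profile 3-3-5-4 — violates.
(b) ʃ m n g: profile 3-4-4-1 — violates.
(c) t ŋ dʒ: profile 1-4-2 — violates.
(d) h θ p tʃ: profile 3-3-1-2 — violates.
(e) n s g: profile 4-3-1 — obeys.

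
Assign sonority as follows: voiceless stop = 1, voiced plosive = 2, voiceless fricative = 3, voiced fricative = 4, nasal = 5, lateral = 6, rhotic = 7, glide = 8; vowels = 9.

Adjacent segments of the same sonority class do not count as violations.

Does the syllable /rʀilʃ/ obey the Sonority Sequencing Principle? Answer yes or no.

Onset: /r/ is a rhotic (sonority 7), /ʀ/ is a rhotic (sonority 7); then the nucleus /i/ (sonority 9).
Onset profile 7-7-9 — rises to the nucleus.
Coda: /l/ is a lateral (sonority 6), /ʃ/ is a voiceless fricative (sonority 3).
Coda profile 9-6-3 — falls from the nucleus.

yes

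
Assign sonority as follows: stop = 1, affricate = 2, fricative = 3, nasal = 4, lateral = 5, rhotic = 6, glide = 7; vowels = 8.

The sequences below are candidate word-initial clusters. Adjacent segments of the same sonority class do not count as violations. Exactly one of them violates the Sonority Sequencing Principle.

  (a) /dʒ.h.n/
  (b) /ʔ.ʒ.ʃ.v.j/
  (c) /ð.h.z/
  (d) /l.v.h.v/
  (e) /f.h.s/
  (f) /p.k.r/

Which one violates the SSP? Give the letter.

(a) sonority 2-3-4: well-formed.
(b) sonority 1-3-3-3-7: well-formed.
(c) sonority 3-3-3: well-formed.
(d) sonority 5-3-3-3: ill-formed.
(e) sonority 3-3-3: well-formed.
(f) sonority 1-1-6: well-formed.

d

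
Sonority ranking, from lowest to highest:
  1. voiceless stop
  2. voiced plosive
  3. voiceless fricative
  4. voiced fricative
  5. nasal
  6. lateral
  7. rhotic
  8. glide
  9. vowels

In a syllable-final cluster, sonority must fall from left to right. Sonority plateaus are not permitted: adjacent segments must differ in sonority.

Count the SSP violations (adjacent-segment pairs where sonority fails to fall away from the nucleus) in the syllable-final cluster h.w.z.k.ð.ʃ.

2

/h/ — voiceless fricative, sonority 3.
/w/ — glide, sonority 8.
/z/ — voiced fricative, sonority 4.
/k/ — voiceless stop, sonority 1.
/ð/ — voiced fricative, sonority 4.
/ʃ/ — voiceless fricative, sonority 3.
/h/→/w/: 3→8 (does not fall) — violation.
/w/→/z/: 8→4 (falls) — ok.
/z/→/k/: 4→1 (falls) — ok.
/k/→/ð/: 1→4 (does not fall) — violation.
/ð/→/ʃ/: 4→3 (falls) — ok.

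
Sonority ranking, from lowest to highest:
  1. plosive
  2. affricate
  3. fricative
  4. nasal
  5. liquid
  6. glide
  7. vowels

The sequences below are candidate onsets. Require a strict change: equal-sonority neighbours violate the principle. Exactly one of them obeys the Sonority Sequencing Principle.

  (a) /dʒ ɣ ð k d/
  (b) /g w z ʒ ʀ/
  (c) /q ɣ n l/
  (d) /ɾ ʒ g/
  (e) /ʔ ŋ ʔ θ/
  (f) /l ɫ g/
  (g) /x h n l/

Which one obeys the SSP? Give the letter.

(a) sonority 2-3-3-1-1: ill-formed.
(b) sonority 1-6-3-3-5: ill-formed.
(c) sonority 1-3-4-5: well-formed.
(d) sonority 5-3-1: ill-formed.
(e) sonority 1-4-1-3: ill-formed.
(f) sonority 5-5-1: ill-formed.
(g) sonority 3-3-4-5: ill-formed.

c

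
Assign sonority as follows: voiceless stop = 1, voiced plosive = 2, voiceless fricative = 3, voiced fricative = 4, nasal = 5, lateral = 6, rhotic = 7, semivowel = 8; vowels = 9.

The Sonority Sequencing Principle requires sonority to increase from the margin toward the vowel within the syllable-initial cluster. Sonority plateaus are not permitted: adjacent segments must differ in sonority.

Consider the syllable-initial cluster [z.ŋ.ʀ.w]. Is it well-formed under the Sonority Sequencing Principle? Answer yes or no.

/z/: voiced fricative = 4.
/ŋ/: nasal = 5.
/ʀ/: rhotic = 7.
/w/: semivowel = 8.
The profile 4-5-7-8 strictly rises, so the syllable-initial cluster satisfies the SSP.

yes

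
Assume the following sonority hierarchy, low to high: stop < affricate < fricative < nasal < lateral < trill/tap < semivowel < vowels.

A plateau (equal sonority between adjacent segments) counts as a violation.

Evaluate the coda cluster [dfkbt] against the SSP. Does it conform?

/d/ — stop, sonority 1.
/f/ — fricative, sonority 3.
/k/ — stop, sonority 1.
/b/ — stop, sonority 1.
/t/ — stop, sonority 1.
The profile is 1-3-1-1-1. Between /d/ (1) and /f/ (3) sonority does not fall, so the cluster violates the SSP.

no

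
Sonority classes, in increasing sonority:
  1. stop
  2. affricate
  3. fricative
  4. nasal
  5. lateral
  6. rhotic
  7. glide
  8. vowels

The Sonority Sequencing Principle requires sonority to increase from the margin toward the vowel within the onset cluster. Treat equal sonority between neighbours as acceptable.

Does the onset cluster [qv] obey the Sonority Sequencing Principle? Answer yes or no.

yes

/q/ is a stop (sonority 1).
/v/ is a fricative (sonority 3).
The profile 1-3 strictly rises, so the onset cluster satisfies the SSP.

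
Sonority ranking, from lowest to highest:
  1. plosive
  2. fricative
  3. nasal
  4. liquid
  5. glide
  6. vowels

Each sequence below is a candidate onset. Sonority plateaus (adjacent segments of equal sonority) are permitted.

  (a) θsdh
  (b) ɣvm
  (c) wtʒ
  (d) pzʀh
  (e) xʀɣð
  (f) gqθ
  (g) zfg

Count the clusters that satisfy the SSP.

(a) sonority 2-2-1-2: ill-formed.
(b) sonority 2-2-3: well-formed.
(c) sonority 5-1-2: ill-formed.
(d) sonority 1-2-4-2: ill-formed.
(e) sonority 2-4-2-2: ill-formed.
(f) sonority 1-1-2: well-formed.
(g) sonority 2-2-1: ill-formed.

2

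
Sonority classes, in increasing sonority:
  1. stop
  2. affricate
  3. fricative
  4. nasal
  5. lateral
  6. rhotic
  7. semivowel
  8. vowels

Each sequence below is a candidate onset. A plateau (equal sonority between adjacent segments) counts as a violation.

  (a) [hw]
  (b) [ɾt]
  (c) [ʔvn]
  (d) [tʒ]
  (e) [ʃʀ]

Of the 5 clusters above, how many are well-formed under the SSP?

(a) [hw]: profile 3-7 — obeys.
(b) [ɾt]: profile 6-1 — violates.
(c) [ʔvn]: profile 1-3-4 — obeys.
(d) [tʒ]: profile 1-3 — obeys.
(e) [ʃʀ]: profile 3-6 — obeys.

4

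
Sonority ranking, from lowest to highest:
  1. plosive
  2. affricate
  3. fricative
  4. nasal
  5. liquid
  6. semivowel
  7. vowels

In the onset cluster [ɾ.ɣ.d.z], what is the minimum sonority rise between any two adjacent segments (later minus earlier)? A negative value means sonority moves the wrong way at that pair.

/ɾ/: liquid = 5.
/ɣ/: fricative = 3.
/d/: plosive = 1.
/z/: fricative = 3.
/ɾ/→/ɣ/: change -2.
/ɣ/→/d/: change -2.
/d/→/z/: change +2.
Minimum = -2.

-2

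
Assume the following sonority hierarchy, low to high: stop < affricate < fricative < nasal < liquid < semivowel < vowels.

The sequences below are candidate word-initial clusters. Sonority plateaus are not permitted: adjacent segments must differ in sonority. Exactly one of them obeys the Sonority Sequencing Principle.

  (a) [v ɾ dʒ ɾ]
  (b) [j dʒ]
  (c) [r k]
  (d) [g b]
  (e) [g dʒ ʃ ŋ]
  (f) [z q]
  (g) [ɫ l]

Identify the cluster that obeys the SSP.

(a) [v ɾ dʒ ɾ]: profile 3-5-2-5 — violates.
(b) [j dʒ]: profile 6-2 — violates.
(c) [r k]: profile 5-1 — violates.
(d) [g b]: profile 1-1 — violates.
(e) [g dʒ ʃ ŋ]: profile 1-2-3-4 — obeys.
(f) [z q]: profile 3-1 — violates.
(g) [ɫ l]: profile 5-5 — violates.

e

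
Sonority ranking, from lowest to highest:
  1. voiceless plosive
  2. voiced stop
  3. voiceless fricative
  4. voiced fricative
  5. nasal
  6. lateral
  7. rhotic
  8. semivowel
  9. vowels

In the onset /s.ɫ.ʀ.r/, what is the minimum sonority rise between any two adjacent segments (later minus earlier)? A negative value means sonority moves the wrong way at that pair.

/s/ — voiceless fricative, sonority 3.
/ɫ/ — lateral, sonority 6.
/ʀ/ — rhotic, sonority 7.
/r/ — rhotic, sonority 7.
/s/→/ɫ/: change +3.
/ɫ/→/ʀ/: change +1.
/ʀ/→/r/: change +0.
Minimum = 0.

0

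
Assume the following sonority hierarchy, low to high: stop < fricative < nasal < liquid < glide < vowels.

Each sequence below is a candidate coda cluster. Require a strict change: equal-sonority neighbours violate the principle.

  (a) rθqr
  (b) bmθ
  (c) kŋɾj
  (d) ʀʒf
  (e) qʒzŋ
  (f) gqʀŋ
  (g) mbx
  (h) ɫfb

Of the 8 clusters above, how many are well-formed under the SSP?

(a) rθqr: profile 4-2-1-4 — violates.
(b) bmθ: profile 1-3-2 — violates.
(c) kŋɾj: profile 1-3-4-5 — violates.
(d) ʀʒf: profile 4-2-2 — violates.
(e) qʒzŋ: profile 1-2-2-3 — violates.
(f) gqʀŋ: profile 1-1-4-3 — violates.
(g) mbx: profile 3-1-2 — violates.
(h) ɫfb: profile 4-2-1 — obeys.

1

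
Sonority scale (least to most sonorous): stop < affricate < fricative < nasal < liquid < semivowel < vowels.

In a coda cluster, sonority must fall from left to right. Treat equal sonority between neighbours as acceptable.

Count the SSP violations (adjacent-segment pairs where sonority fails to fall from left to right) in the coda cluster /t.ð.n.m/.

2

/t/: stop = 1.
/ð/: fricative = 3.
/n/: nasal = 4.
/m/: nasal = 4.
/t/→/ð/: 1→3 (does not fall) — violation.
/ð/→/n/: 3→4 (does not fall) — violation.
/n/→/m/: 4→4 (plateau, allowed) — ok.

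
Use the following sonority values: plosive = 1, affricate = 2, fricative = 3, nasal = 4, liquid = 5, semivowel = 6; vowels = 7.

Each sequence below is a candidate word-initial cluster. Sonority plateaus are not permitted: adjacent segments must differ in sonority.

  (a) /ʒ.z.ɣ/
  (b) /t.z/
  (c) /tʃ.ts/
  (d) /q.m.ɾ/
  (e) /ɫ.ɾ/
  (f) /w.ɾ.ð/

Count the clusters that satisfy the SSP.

2

(a) 3-3-3 → violates
(b) 1-3 → obeys
(c) 2-2 → violates
(d) 1-4-5 → obeys
(e) 5-5 → violates
(f) 6-5-3 → violates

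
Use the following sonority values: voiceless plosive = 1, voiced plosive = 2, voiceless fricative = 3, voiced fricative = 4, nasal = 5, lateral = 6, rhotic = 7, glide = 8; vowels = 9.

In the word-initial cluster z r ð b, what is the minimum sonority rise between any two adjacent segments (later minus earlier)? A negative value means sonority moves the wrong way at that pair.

-3

/z/ — voiced fricative, sonority 4.
/r/ — rhotic, sonority 7.
/ð/ — voiced fricative, sonority 4.
/b/ — voiced plosive, sonority 2.
/z/→/r/: change +3.
/r/→/ð/: change -3.
/ð/→/b/: change -2.
Minimum = -3.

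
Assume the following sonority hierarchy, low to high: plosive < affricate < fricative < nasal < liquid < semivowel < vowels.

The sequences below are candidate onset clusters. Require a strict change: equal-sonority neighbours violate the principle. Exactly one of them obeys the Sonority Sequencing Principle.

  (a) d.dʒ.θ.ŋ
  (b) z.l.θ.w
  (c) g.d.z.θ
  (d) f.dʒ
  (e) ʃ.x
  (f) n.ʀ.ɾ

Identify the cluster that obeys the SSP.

a

(a) sonority 1-2-3-4: well-formed.
(b) sonority 3-5-3-6: ill-formed.
(c) sonority 1-1-3-3: ill-formed.
(d) sonority 3-2: ill-formed.
(e) sonority 3-3: ill-formed.
(f) sonority 4-5-5: ill-formed.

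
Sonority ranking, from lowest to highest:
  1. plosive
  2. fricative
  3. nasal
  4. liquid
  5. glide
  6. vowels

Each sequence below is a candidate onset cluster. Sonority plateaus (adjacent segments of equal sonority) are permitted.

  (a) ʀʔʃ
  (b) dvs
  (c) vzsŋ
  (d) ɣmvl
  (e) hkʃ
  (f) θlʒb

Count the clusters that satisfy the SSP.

2

(a) sonority 4-1-2: ill-formed.
(b) sonority 1-2-2: well-formed.
(c) sonority 2-2-2-3: well-formed.
(d) sonority 2-3-2-4: ill-formed.
(e) sonority 2-1-2: ill-formed.
(f) sonority 2-4-2-1: ill-formed.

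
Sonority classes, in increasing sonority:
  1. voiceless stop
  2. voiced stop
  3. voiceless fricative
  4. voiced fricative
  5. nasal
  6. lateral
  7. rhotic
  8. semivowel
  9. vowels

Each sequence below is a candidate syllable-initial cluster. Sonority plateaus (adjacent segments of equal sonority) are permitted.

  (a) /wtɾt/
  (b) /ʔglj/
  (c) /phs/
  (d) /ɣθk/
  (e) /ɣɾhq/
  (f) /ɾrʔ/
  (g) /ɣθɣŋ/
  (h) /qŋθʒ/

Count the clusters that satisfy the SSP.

(a) 8-1-7-1 → violates
(b) 1-2-6-8 → obeys
(c) 1-3-3 → obeys
(d) 4-3-1 → violates
(e) 4-7-3-1 → violates
(f) 7-7-1 → violates
(g) 4-3-4-5 → violates
(h) 1-5-3-4 → violates

2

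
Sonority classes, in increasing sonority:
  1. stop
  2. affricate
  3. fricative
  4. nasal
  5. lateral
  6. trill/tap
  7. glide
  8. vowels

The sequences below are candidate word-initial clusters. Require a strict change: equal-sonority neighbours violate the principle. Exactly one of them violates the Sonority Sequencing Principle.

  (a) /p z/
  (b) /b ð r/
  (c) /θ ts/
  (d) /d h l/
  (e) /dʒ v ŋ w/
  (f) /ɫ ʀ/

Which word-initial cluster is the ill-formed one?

(a) 1-3 → obeys
(b) 1-3-6 → obeys
(c) 3-2 → violates
(d) 1-3-5 → obeys
(e) 2-3-4-7 → obeys
(f) 5-6 → obeys

c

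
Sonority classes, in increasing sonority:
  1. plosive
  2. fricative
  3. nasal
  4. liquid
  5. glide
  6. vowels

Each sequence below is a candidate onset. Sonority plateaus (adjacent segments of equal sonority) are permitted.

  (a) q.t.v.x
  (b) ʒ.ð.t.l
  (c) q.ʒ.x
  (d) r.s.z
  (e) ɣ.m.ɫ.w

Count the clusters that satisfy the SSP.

3

(a) sonority 1-1-2-2: well-formed.
(b) sonority 2-2-1-4: ill-formed.
(c) sonority 1-2-2: well-formed.
(d) sonority 4-2-2: ill-formed.
(e) sonority 2-3-4-5: well-formed.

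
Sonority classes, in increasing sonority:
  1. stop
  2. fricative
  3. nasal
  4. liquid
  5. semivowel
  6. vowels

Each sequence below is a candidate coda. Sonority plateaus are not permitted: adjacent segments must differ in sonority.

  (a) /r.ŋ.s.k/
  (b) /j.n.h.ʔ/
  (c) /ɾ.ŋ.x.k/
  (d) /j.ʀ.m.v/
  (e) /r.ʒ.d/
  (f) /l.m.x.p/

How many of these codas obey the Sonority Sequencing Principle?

(a) /r.ŋ.s.k/: profile 4-3-2-1 — obeys.
(b) /j.n.h.ʔ/: profile 5-3-2-1 — obeys.
(c) /ɾ.ŋ.x.k/: profile 4-3-2-1 — obeys.
(d) /j.ʀ.m.v/: profile 5-4-3-2 — obeys.
(e) /r.ʒ.d/: profile 4-2-1 — obeys.
(f) /l.m.x.p/: profile 4-3-2-1 — obeys.

6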